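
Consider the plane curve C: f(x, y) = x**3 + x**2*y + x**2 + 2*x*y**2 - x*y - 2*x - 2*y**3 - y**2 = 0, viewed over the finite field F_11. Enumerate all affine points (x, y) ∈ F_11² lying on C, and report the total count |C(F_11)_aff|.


Affine F_11-points: {(0, 0), (0, 5), (1, 0), (1, 6), (2, 1), (2, 7), (2, 10), (4, 7), (8, 7), (9, 0), (10, 2)}; count = 11.

For each of the 121 pairs (x, y) ∈ F_11², evaluate f(x, y) mod 11. Record the zeros.
  x = 0: [0↦0, 1↦8, 2↦2, 3↦3, 4↦10, 5↦0, 6↦5, 7↦2, 8↦1, 9↦1, 10↦1]  zeros at y ∈ {0, 5}
  x = 1: [0↦0, 1↦10, 2↦10, 3↦10, 4↦9, 5↦6, 6↦0, 7↦1, 8↦8, 9↦9, 10↦3]  zeros at y ∈ {0, 6}
  x = 2: [0↦8, 1↦0, 2↦8, 3↦9, 4↦2, 5↦8, 6↦4, 7↦0, 8↦6, 9↦10, 10↦0]  zeros at y ∈ {1, 7, 10}
  x = 3: [0↦8, 1↦6, 2↦2, 3↦6, 4↦6, 5↦1, 6↦1, 7↦5, 8↦1, 9↦10, 10↦9]  zeros at y ∈ ∅
  x = 4: [0↦6, 1↦1, 2↦9, 3↦7, 4↦5, 5↦2, 6↦8, 7↦0, 8↦10, 9↦4, 10↦3]  zeros at y ∈ {7}
  x = 5: [0↦8, 1↦2, 2↦2, 3↦7, 4↦5, 5↦6, 6↦9, 7↦2, 8↦6, 9↦9, 10↦10]  zeros at y ∈ ∅
  x = 6: [0↦9, 1↦4, 2↦9, 3↦1, 4↦1, 5↦8, 6↦10, 7↦6, 8↦6, 9↦9, 10↦3]  zeros at y ∈ ∅
  x = 7: [0↦4, 1↦2, 2↦3, 3↦6, 4↦10, 5↦3, 6↦6, 7↦7, 8↦5, 9↦10, 10↦10]  zeros at y ∈ ∅
  x = 8: [0↦10, 1↦2, 2↦1, 3↦6, 4↦5, 5↦8, 6↦3, 7↦0, 8↦9, 9↦7, 10↦4]  zeros at y ∈ {7}
  x = 9: [0↦0, 1↦10, 2↦9, 3↦7, 4↦3, 5↦7, 6↦7, 7↦2, 8↦2, 9↦6, 10↦2]  zeros at y ∈ {0}
  x = 10: [0↦2, 1↦10, 2↦0, 3↦4, 4↦10, 5↦6, 6↦2, 7↦8, 8↦1, 9↦2, 10↦10]  zeros at y ∈ {2}
Collecting zeros: affine points = {(0, 0), (0, 5), (1, 0), (1, 6), (2, 1), (2, 7), (2, 10), (4, 7), (8, 7), (9, 0), (10, 2)}.
Total count |C(F_11)_aff| = 11.


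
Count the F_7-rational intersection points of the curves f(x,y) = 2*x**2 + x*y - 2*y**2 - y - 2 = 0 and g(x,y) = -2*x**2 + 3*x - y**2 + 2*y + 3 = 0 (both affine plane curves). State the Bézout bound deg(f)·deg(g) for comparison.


Common zeros: {(5, 3), (5, 6)}; count = 2; Bézout bound = 4.

deg(f) = 2, deg(g) = 2, so Bézout bound = 4.
Scan x ∈ F_7. For each x, list the y ∈ F_7 with f(x, y) ≡ 0 and those with g(x, y) ≡ 0 (mod 7); the common zeros in that column are the intersection.
  x = 0: f ≡ 0 at y ∈ ∅; g ≡ 0 at y ∈ {3, 6}; common: ∅.
  x = 1: f ≡ 0 at y ∈ {0}; g ≡ 0 at y ∈ ∅; common: ∅.
  x = 2: f ≡ 0 at y ∈ {2}; g ≡ 0 at y ∈ {4, 5}; common: ∅.
  x = 3: f ≡ 0 at y ∈ ∅; g ≡ 0 at y ∈ {4, 5}; common: ∅.
  x = 4: f ≡ 0 at y ∈ {2, 3}; g ≡ 0 at y ∈ ∅; common: ∅.
  x = 5: f ≡ 0 at y ∈ {3, 6}; g ≡ 0 at y ∈ {3, 6}; common: {3, 6}.
  x = 6: f ≡ 0 at y ∈ {0, 6}; g ≡ 0 at y ∈ ∅; common: ∅.
Collecting: common zeros = {(5, 3), (5, 6)}, so the count is 2.
Comparison with the Bézout bound: 2 ≤ 4 = deg(f)·deg(g), as expected for curves with no common component (the affine F_7-count falls short of the bound because intersections may lie at infinity, over extension fields, or carry multiplicity).


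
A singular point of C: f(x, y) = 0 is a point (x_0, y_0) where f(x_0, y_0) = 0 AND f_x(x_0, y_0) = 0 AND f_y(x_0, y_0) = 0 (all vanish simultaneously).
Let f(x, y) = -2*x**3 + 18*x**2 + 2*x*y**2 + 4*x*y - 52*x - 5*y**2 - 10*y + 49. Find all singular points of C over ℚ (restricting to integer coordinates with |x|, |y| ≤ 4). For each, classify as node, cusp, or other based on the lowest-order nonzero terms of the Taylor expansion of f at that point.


Singular points: {(3, -1)}; classification: cusp.

Compute partial derivatives:
  f_x = -6*x**2 + 36*x + 2*y**2 + 4*y - 52.
  f_y = 4*x*y + 4*x - 10*y - 10.
Scan x_0 ∈ {−4, ..., 4}. For each x_0, f_y(x_0, y) is a polynomial in y; find its integer roots y ∈ {−4, ..., 4}, then test f_x and f at those candidates.
  x = -4: f_y(-4, y) = -26*y - 26; vanishes at y ∈ {-1}. (-4, -1): f_x = -294 ≠ 0.
  x = -3: f_y(-3, y) = -22*y - 22; vanishes at y ∈ {-1}. (-3, -1): f_x = -216 ≠ 0.
  x = -2: f_y(-2, y) = -18*y - 18; vanishes at y ∈ {-1}. (-2, -1): f_x = -150 ≠ 0.
  x = -1: f_y(-1, y) = -14*y - 14; vanishes at y ∈ {-1}. (-1, -1): f_x = -96 ≠ 0.
  x = 0: f_y(0, y) = -10*y - 10; vanishes at y ∈ {-1}. (0, -1): f_x = -54 ≠ 0.
  x = 1: f_y(1, y) = -6*y - 6; vanishes at y ∈ {-1}. (1, -1): f_x = -24 ≠ 0.
  x = 2: f_y(2, y) = -2*y - 2; vanishes at y ∈ {-1}. (2, -1): f_x = -6 ≠ 0.
  x = 3: f_y(3, y) = 2*y + 2; vanishes at y ∈ {-1}. (3, -1): f_x = 0, f = 0 — SINGULAR.
  x = 4: f_y(4, y) = 6*y + 6; vanishes at y ∈ {-1}. (4, -1): f_x = -6 ≠ 0.
Only singular point on the grid: (3, -1).
Classify: substitute x = 3 + u, y = -1 + v and expand: f = -2*u**3 + 2*u*v**2 + v**2.
No constant or linear terms (consistent with a singular point). Quadratic part: v**2. Cubic part: -2*u**3 + 2*u*v**2.
The quadratic part v**2 is a perfect square, so there is a single (double) tangent line v = 0, i.e. y = -1. Restricting the cubic part to that line (v = 0) leaves -2*u**3 ≠ 0, so f is not divisible by v and the branch is v² ≈ 2*u**3 to lowest order — this is a cusp.
Classification: cusp.


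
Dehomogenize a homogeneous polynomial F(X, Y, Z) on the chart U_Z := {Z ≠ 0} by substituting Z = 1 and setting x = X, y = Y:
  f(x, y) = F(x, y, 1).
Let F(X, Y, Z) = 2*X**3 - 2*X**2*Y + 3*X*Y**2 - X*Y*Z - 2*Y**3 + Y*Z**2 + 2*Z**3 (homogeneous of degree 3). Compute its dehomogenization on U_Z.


f(x, y) = 2*x**3 - 2*x**2*y + 3*x*y**2 - x*y - 2*y**3 + y + 2

On U_Z we set Z = 1. Each monomial c·X^i·Y^j·Z^k in F becomes c·x^i·y^j·1^k = c·x^i·y^j.
Substituting Z = 1: F(X, Y, 1) = 2*x**3 - 2*x**2*y + 3*x*y**2 - x*y - 2*y**3 + y + 2.
Note: deg(f) ≤ deg(F) = 3; strict inequality happens when F is divisible by Z (lost terms).


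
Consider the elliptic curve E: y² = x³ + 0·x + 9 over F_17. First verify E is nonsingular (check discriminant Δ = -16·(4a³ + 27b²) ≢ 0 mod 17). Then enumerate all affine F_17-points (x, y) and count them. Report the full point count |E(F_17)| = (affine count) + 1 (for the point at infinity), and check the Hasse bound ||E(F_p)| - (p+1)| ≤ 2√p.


Affine points = {(0, 3), (0, 14), (2, 0), (3, 6), (3, 11), (5, 7), (5, 10), (6, 2), (6, 15), (13, 8), (13, 9), (14, 4), (14, 13), (15, 1), (15, 16), (16, 5), (16, 12)}; affine count = 17; |E(F_17)| = 18.

Discriminant check: Δ ∝ 4a³ + 27b² = 4·0³ + 27·9² = 4·0 + 27·81 ≡ 11 (mod 17). Nonzero ⇒ E is nonsingular.
For each x ∈ F_17, compute rhs = x³ + 0·x + 9 mod 17, then count y ∈ F_17 with y² ≡ rhs.
  x = 0: rhs = 9, matching y values: 3, 14 (2 points).
  x = 1: rhs = 10, matching y values: none (0 points).
  x = 2: rhs = 0, matching y values: 0 (1 points).
  x = 3: rhs = 2, matching y values: 6, 11 (2 points).
  x = 4: rhs = 5, matching y values: none (0 points).
  x = 5: rhs = 15, matching y values: 7, 10 (2 points).
  x = 6: rhs = 4, matching y values: 2, 15 (2 points).
  x = 7: rhs = 12, matching y values: none (0 points).
  x = 8: rhs = 11, matching y values: none (0 points).
  x = 9: rhs = 7, matching y values: none (0 points).
  x = 10: rhs = 6, matching y values: none (0 points).
  x = 11: rhs = 14, matching y values: none (0 points).
  x = 12: rhs = 3, matching y values: none (0 points).
  x = 13: rhs = 13, matching y values: 8, 9 (2 points).
  x = 14: rhs = 16, matching y values: 4, 13 (2 points).
  x = 15: rhs = 1, matching y values: 1, 16 (2 points).
  x = 16: rhs = 8, matching y values: 5, 12 (2 points).
Total affine count: 17.
Full point count |E(F_17)| = 17 + 1 = 18.
Hasse bound: |18 − (17+1)| = |0| = 0 ≤ 2√17 ≈ 8.2462 ✓.


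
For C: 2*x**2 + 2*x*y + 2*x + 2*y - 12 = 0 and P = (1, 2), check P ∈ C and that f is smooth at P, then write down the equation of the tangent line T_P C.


Tangent line at P: 10*x + 4*y - 18 = 0.

Step 1: f(1, 2) = 0, so P lies on C.
Step 2: partial derivatives
  f_x(x, y) = 4*x + 2*y + 2, f_y(x, y) = 2*x + 2.
  f_x(P) = 10, f_y(P) = 4 (gradient nonzero, so P is smooth).
Step 3: tangent line at P: 10·(x − 1) + 4·(y − 2) = 0.
Expanding: 10*x + 4*y - 18 = 0.


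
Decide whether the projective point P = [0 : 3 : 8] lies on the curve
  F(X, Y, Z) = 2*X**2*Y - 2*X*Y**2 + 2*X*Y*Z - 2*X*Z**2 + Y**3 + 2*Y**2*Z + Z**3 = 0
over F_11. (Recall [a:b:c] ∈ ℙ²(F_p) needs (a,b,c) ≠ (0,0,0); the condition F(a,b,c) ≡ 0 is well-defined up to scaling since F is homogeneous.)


F(0,3,8) ≡ 1 (mod 11); P is NOT on the curve.

Evaluate F(0, 3, 8) term-by-term (mod 11).
  2*X**2*Y ↦ 2·0·3·1 = 0
  -2*X*Y**2 ↦ -2·0·9·1 = 0
  2*X*Y*Z ↦ 2·0·3·8 = 0
  -2*X*Z**2 ↦ -2·0·1·64 = 0
  Y**3 ↦ 1·1·27·1 = 27
  2*Y**2*Z ↦ 2·1·9·8 = 144
  Z**3 ↦ 1·1·1·512 = 512
Sum: F(0, 3, 8) = (0) + (0) + (0) + (0) + (27) + (144) + (512) = 683.
Reducing mod 11: 683 ≡ 1 (mod 11).
Since F(a, b, c) ≡ 1 ≠ 0 (mod 11), P does NOT lie on the curve.


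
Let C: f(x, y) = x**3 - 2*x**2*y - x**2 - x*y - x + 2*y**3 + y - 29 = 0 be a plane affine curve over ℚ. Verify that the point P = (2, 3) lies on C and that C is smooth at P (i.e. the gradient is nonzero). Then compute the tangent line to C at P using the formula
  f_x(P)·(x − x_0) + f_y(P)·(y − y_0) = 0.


Tangent line at P: -20*x + 45*y - 95 = 0.

Step 1: f(2, 3) = 0, so P lies on C.
Step 2: partial derivatives
  f_x(x, y) = 3*x**2 - 4*x*y - 2*x - y - 1, f_y(x, y) = -2*x**2 - x + 6*y**2 + 1.
  f_x(P) = -20, f_y(P) = 45 (gradient nonzero, so P is smooth).
Step 3: tangent line at P: -20·(x − 2) + 45·(y − 3) = 0.
Expanding: -20*x + 45*y - 95 = 0.


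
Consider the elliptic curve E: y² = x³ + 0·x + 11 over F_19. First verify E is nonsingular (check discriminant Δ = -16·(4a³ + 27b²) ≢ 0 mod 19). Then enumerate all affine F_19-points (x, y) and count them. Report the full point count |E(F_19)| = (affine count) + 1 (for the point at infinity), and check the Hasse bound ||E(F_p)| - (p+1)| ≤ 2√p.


Affine points = {(0, 7), (0, 12), (2, 0), (3, 0), (10, 2), (10, 17), (13, 2), (13, 17), (14, 0), (15, 2), (15, 17)}; affine count = 11; |E(F_19)| = 12.

Discriminant check: Δ ∝ 4a³ + 27b² = 4·0³ + 27·11² = 4·0 + 27·121 ≡ 18 (mod 19). Nonzero ⇒ E is nonsingular.
For each x ∈ F_19, compute rhs = x³ + 0·x + 11 mod 19, then count y ∈ F_19 with y² ≡ rhs.
  x = 0: rhs = 11, matching y values: 7, 12 (2 points).
  x = 1: rhs = 12, matching y values: none (0 points).
  x = 2: rhs = 0, matching y values: 0 (1 points).
  x = 3: rhs = 0, matching y values: 0 (1 points).
  x = 4: rhs = 18, matching y values: none (0 points).
  x = 5: rhs = 3, matching y values: none (0 points).
  x = 6: rhs = 18, matching y values: none (0 points).
  x = 7: rhs = 12, matching y values: none (0 points).
  x = 8: rhs = 10, matching y values: none (0 points).
  x = 9: rhs = 18, matching y values: none (0 points).
  x = 10: rhs = 4, matching y values: 2, 17 (2 points).
  x = 11: rhs = 12, matching y values: none (0 points).
  x = 12: rhs = 10, matching y values: none (0 points).
  x = 13: rhs = 4, matching y values: 2, 17 (2 points).
  x = 14: rhs = 0, matching y values: 0 (1 points).
  x = 15: rhs = 4, matching y values: 2, 17 (2 points).
  x = 16: rhs = 3, matching y values: none (0 points).
  x = 17: rhs = 3, matching y values: none (0 points).
  x = 18: rhs = 10, matching y values: none (0 points).
Total affine count: 11.
Full point count |E(F_19)| = 11 + 1 = 12.
Hasse bound: |12 − (19+1)| = |-8| = 8 ≤ 2√19 ≈ 8.7178 ✓.


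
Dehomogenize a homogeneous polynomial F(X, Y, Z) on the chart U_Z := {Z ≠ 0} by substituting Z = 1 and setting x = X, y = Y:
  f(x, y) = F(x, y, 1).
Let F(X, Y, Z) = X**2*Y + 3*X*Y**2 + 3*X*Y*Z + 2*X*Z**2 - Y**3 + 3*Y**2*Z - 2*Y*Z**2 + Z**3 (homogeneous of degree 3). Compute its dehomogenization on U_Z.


f(x, y) = x**2*y + 3*x*y**2 + 3*x*y + 2*x - y**3 + 3*y**2 - 2*y + 1

On U_Z we set Z = 1. Each monomial c·X^i·Y^j·Z^k in F becomes c·x^i·y^j·1^k = c·x^i·y^j.
Substituting Z = 1: F(X, Y, 1) = x**2*y + 3*x*y**2 + 3*x*y + 2*x - y**3 + 3*y**2 - 2*y + 1.
Note: deg(f) ≤ deg(F) = 3; strict inequality happens when F is divisible by Z (lost terms).


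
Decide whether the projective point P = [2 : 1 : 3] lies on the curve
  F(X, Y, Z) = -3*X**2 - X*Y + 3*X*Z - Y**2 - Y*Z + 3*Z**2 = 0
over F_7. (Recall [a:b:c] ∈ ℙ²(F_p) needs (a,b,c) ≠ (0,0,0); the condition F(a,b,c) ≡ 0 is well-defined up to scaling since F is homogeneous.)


F(2,1,3) ≡ 6 (mod 7); P is NOT on the curve.

Evaluate F(2, 1, 3) term-by-term (mod 7).
  -3*X**2 ↦ -3·4·1·1 = -12
  -X*Y ↦ -1·2·1·1 = -2
  3*X*Z ↦ 3·2·1·3 = 18
  -Y**2 ↦ -1·1·1·1 = -1
  -Y*Z ↦ -1·1·1·3 = -3
  3*Z**2 ↦ 3·1·1·9 = 27
Sum: F(2, 1, 3) = (-12) + (-2) + (18) + (-1) + (-3) + (27) = 27.
Reducing mod 7: 27 ≡ 6 (mod 7).
Since F(a, b, c) ≡ 6 ≠ 0 (mod 7), P does NOT lie on the curve.


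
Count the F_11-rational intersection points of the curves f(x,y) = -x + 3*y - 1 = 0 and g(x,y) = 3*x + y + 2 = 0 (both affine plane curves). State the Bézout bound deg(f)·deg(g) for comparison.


Common zeros: {(7, 10)}; count = 1; Bézout bound = 1.

deg(f) = 1, deg(g) = 1, so Bézout bound = 1.
Scan x ∈ F_11. For each x, list the y ∈ F_11 with f(x, y) ≡ 0 and those with g(x, y) ≡ 0 (mod 11); the common zeros in that column are the intersection.
  x = 0: f ≡ 0 at y ∈ {4}; g ≡ 0 at y ∈ {9}; common: ∅.
  x = 1: f ≡ 0 at y ∈ {8}; g ≡ 0 at y ∈ {6}; common: ∅.
  x = 2: f ≡ 0 at y ∈ {1}; g ≡ 0 at y ∈ {3}; common: ∅.
  x = 3: f ≡ 0 at y ∈ {5}; g ≡ 0 at y ∈ {0}; common: ∅.
  x = 4: f ≡ 0 at y ∈ {9}; g ≡ 0 at y ∈ {8}; common: ∅.
  x = 5: f ≡ 0 at y ∈ {2}; g ≡ 0 at y ∈ {5}; common: ∅.
  x = 6: f ≡ 0 at y ∈ {6}; g ≡ 0 at y ∈ {2}; common: ∅.
  x = 7: f ≡ 0 at y ∈ {10}; g ≡ 0 at y ∈ {10}; common: {10}.
  x = 8: f ≡ 0 at y ∈ {3}; g ≡ 0 at y ∈ {7}; common: ∅.
  x = 9: f ≡ 0 at y ∈ {7}; g ≡ 0 at y ∈ {4}; common: ∅.
  x = 10: f ≡ 0 at y ∈ {0}; g ≡ 0 at y ∈ {1}; common: ∅.
Collecting: common zeros = {(7, 10)}, so the count is 1.
Comparison with the Bézout bound: 1 ≤ 1 = deg(f)·deg(g), as expected for curves with no common component (the bound is attained).


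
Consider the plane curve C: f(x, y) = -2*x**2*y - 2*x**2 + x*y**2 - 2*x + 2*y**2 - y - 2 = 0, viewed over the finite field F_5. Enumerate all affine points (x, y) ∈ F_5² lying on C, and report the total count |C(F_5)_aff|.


Affine F_5-points: {(1, 2), (1, 4), (2, 3), (3, 1)}; count = 4.

For each of the 25 pairs (x, y) ∈ F_5², evaluate f(x, y) mod 5. Record the zeros.
  x = 0: [0↦3, 1↦4, 2↦4, 3↦3, 4↦1]  zeros at y ∈ ∅
  x = 1: [0↦4, 1↦4, 2↦0, 3↦2, 4↦0]  zeros at y ∈ {2, 4}
  x = 2: [0↦1, 1↦1, 2↦4, 3↦0, 4↦4]  zeros at y ∈ {3}
  x = 3: [0↦4, 1↦0, 2↦1, 3↦2, 4↦3]  zeros at y ∈ {1}
  x = 4: [0↦3, 1↦1, 2↦1, 3↦3, 4↦2]  zeros at y ∈ ∅
Collecting zeros: affine points = {(1, 2), (1, 4), (2, 3), (3, 1)}.
Total count |C(F_5)_aff| = 4.


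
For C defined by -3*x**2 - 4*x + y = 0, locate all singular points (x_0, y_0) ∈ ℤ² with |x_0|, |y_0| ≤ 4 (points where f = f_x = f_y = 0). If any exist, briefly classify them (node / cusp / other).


No singular points in the scanned grid; C is smooth there.

Compute partial derivatives:
  f_x = -6*x - 4.
  f_y = 1.
f_y = 1 is a nonzero constant, so f_y never vanishes: no point (x, y) can satisfy f = f_x = f_y = 0. In particular no (x, y) ∈ {−4, ..., 4}² is singular; the curve is smooth.


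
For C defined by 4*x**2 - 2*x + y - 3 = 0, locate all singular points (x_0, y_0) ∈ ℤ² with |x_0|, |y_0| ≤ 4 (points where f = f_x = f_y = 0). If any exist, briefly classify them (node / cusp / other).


No singular points in the scanned grid; C is smooth there.

Compute partial derivatives:
  f_x = 8*x - 2.
  f_y = 1.
f_y = 1 is a nonzero constant, so f_y never vanishes: no point (x, y) can satisfy f = f_x = f_y = 0. In particular no (x, y) ∈ {−4, ..., 4}² is singular; the curve is smooth.


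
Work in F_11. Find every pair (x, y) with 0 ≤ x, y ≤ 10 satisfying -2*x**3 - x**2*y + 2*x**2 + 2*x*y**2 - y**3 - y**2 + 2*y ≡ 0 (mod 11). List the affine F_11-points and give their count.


Affine F_11-points: {(0, 0), (0, 1), (0, 9), (1, 0), (1, 4), (1, 8), (5, 9), (6, 8), (7, 2), (8, 2), (8, 4), (8, 9), (9, 10)}; count = 13.

For each of the 121 pairs (x, y) ∈ F_11², evaluate f(x, y) mod 11. Record the zeros.
  x = 0: [0↦0, 1↦0, 2↦3, 3↦3, 4↦5, 5↦3, 6↦2, 7↦7, 8↦1, 9↦0, 10↦9]  zeros at y ∈ {0, 1, 9}
  x = 1: [0↦0, 1↦1, 2↦9, 3↦7, 4↦0, 5↦4, 6↦2, 7↦10, 8↦0, 9↦10, 10↦1]  zeros at y ∈ {0, 4, 8}
  x = 2: [0↦3, 1↦3, 2↦3, 3↦8, 4↦1, 5↦9, 6↦4, 7↦2, 8↦8, 9↦5, 10↦9]  zeros at y ∈ ∅
  x = 3: [0↦8, 1↦5, 2↦6, 3↦5, 4↦7, 5↦6, 6↦7, 7↦4, 8↦2, 9↦6, 10↦10]  zeros at y ∈ ∅
  x = 4: [0↦3, 1↦6, 2↦6, 3↦8, 4↦6, 5↦5, 6↦10, 7↦4, 8↦3, 9↦1, 10↦3]  zeros at y ∈ ∅
  x = 5: [0↦9, 1↦5, 2↦2, 3↦5, 4↦8, 5↦5, 6↦1, 7↦1, 8↦10, 9↦0, 10↦9]  zeros at y ∈ {9}
  x = 6: [0↦3, 1↦1, 2↦4, 3↦6, 4↦1, 5↦5, 6↦1, 7↦5, 8↦0, 9↦2, 10↦5]  zeros at y ∈ {8}
  x = 7: [0↦6, 1↦4, 2↦0, 3↦10, 4↦6, 5↦4, 6↦9, 7↦4, 8↦5, 9↦6, 10↦1]  zeros at y ∈ {2}
  x = 8: [0↦6, 1↦2, 2↦0, 3↦5, 4↦0, 5↦1, 6↦2, 7↦8, 8↦2, 9↦0, 10↦7]  zeros at y ∈ {2, 4, 9}
  x = 9: [0↦2, 1↦5, 2↦3, 3↦1, 4↦4, 5↦6, 6↦1, 7↦5, 8↦1, 9↦5, 10↦0]  zeros at y ∈ {10}
  x = 10: [0↦4, 1↦1, 2↦8, 3↦8, 4↦6, 5↦7, 6↦5, 7↦5, 8↦1, 9↦9, 10↦1]  zeros at y ∈ ∅
Collecting zeros: affine points = {(0, 0), (0, 1), (0, 9), (1, 0), (1, 4), (1, 8), (5, 9), (6, 8), (7, 2), (8, 2), (8, 4), (8, 9), (9, 10)}.
Total count |C(F_11)_aff| = 13.


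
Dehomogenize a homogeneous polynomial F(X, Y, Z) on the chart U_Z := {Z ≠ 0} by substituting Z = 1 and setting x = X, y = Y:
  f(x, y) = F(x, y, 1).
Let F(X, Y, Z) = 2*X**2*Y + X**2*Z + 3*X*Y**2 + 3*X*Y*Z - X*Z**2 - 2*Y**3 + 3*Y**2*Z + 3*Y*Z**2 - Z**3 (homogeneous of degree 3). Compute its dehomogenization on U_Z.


f(x, y) = 2*x**2*y + x**2 + 3*x*y**2 + 3*x*y - x - 2*y**3 + 3*y**2 + 3*y - 1

On U_Z we set Z = 1. Each monomial c·X^i·Y^j·Z^k in F becomes c·x^i·y^j·1^k = c·x^i·y^j.
Substituting Z = 1: F(X, Y, 1) = 2*x**2*y + x**2 + 3*x*y**2 + 3*x*y - x - 2*y**3 + 3*y**2 + 3*y - 1.
Note: deg(f) ≤ deg(F) = 3; strict inequality happens when F is divisible by Z (lost terms).


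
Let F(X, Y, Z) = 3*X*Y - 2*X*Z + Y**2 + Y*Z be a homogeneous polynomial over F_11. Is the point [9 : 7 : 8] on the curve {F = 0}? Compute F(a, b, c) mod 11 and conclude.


F(9,7,8) ≡ 7 (mod 11); P is NOT on the curve.

Evaluate F(9, 7, 8) term-by-term (mod 11).
  3*X*Y ↦ 3·9·7·1 = 189
  -2*X*Z ↦ -2·9·1·8 = -144
  Y**2 ↦ 1·1·49·1 = 49
  Y*Z ↦ 1·1·7·8 = 56
Sum: F(9, 7, 8) = (189) + (-144) + (49) + (56) = 150.
Reducing mod 11: 150 ≡ 7 (mod 11).
Since F(a, b, c) ≡ 7 ≠ 0 (mod 11), P does NOT lie on the curve.


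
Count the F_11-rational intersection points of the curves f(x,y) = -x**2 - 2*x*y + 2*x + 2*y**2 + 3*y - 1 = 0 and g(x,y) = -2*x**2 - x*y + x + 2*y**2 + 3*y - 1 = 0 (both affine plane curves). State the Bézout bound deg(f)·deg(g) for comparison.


Common zeros: ∅; count = 0; Bézout bound = 4.

deg(f) = 2, deg(g) = 2, so Bézout bound = 4.
Scan x ∈ F_11. For each x, list the y ∈ F_11 with f(x, y) ≡ 0 and those with g(x, y) ≡ 0 (mod 11); the common zeros in that column are the intersection.
  x = 0: f ≡ 0 at y ∈ ∅; g ≡ 0 at y ∈ ∅; common: ∅.
  x = 1: f ≡ 0 at y ∈ {0, 5}; g ≡ 0 at y ∈ {3, 7}; common: ∅.
  x = 2: f ≡ 0 at y ∈ {1, 5}; g ≡ 0 at y ∈ ∅; common: ∅.
  x = 3: f ≡ 0 at y ∈ ∅; g ≡ 0 at y ∈ ∅; common: ∅.
  x = 4: f ≡ 0 at y ∈ {2, 6}; g ≡ 0 at y ∈ ∅; common: ∅.
  x = 5: f ≡ 0 at y ∈ {2, 7}; g ≡ 0 at y ∈ {4, 8}; common: ∅.
  x = 6: f ≡ 0 at y ∈ ∅; g ≡ 0 at y ∈ ∅; common: ∅.
  x = 7: f ≡ 0 at y ∈ ∅; g ≡ 0 at y ∈ {6, 7}; common: ∅.
  x = 8: f ≡ 0 at y ∈ {6}; g ≡ 0 at y ∈ {0, 8}; common: ∅.
  x = 9: f ≡ 0 at y ∈ {1}; g ≡ 0 at y ∈ {0, 3}; common: ∅.
  x = 10: f ≡ 0 at y ∈ ∅; g ≡ 0 at y ∈ {4, 5}; common: ∅.
Collecting: common zeros = ∅, so the count is 0.
Comparison with the Bézout bound: 0 ≤ 4 = deg(f)·deg(g), as expected for curves with no common component (the affine F_11-count falls short of the bound because intersections may lie at infinity, over extension fields, or carry multiplicity).


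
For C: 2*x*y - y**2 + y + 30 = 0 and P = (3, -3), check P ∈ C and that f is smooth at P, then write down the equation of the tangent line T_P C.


Tangent line at P: -6*x + 13*y + 57 = 0.

Step 1: f(3, -3) = 0, so P lies on C.
Step 2: partial derivatives
  f_x(x, y) = 2*y, f_y(x, y) = 2*x - 2*y + 1.
  f_x(P) = -6, f_y(P) = 13 (gradient nonzero, so P is smooth).
Step 3: tangent line at P: -6·(x − 3) + 13·(y − -3) = 0.
Expanding: -6*x + 13*y + 57 = 0.


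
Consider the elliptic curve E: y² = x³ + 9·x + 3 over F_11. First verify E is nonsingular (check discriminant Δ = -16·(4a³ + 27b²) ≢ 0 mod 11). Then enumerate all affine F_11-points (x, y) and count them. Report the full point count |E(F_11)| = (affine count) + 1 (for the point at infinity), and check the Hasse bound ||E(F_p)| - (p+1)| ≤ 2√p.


Affine points = {(0, 5), (0, 6), (4, 2), (4, 9), (6, 3), (6, 8), (8, 2), (8, 9), (10, 2), (10, 9)}; affine count = 10; |E(F_11)| = 11.

Discriminant check: Δ ∝ 4a³ + 27b² = 4·9³ + 27·3² = 4·729 + 27·9 ≡ 2 (mod 11). Nonzero ⇒ E is nonsingular.
For each x ∈ F_11, compute rhs = x³ + 9·x + 3 mod 11, then count y ∈ F_11 with y² ≡ rhs.
  x = 0: rhs = 3, matching y values: 5, 6 (2 points).
  x = 1: rhs = 2, matching y values: none (0 points).
  x = 2: rhs = 7, matching y values: none (0 points).
  x = 3: rhs = 2, matching y values: none (0 points).
  x = 4: rhs = 4, matching y values: 2, 9 (2 points).
  x = 5: rhs = 8, matching y values: none (0 points).
  x = 6: rhs = 9, matching y values: 3, 8 (2 points).
  x = 7: rhs = 2, matching y values: none (0 points).
  x = 8: rhs = 4, matching y values: 2, 9 (2 points).
  x = 9: rhs = 10, matching y values: none (0 points).
  x = 10: rhs = 4, matching y values: 2, 9 (2 points).
Total affine count: 10.
Full point count |E(F_11)| = 10 + 1 = 11.
Hasse bound: |11 − (11+1)| = |-1| = 1 ≤ 2√11 ≈ 6.6332 ✓.


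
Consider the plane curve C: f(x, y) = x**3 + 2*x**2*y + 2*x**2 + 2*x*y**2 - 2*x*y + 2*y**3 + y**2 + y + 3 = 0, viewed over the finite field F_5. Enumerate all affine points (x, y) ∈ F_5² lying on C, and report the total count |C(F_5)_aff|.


Affine F_5-points: {(0, 2), (1, 3), (2, 2), (3, 1), (3, 4), (4, 1)}; count = 6.

For each of the 25 pairs (x, y) ∈ F_5², evaluate f(x, y) mod 5. Record the zeros.
  x = 0: [0↦3, 1↦2, 2↦0, 3↦4, 4↦1]  zeros at y ∈ {2}
  x = 1: [0↦1, 1↦2, 2↦1, 3↦0, 4↦1]  zeros at y ∈ {3}
  x = 2: [0↦4, 1↦1, 2↦0, 3↦3, 4↦2]  zeros at y ∈ {2}
  x = 3: [0↦3, 1↦0, 2↦3, 3↦4, 4↦0]  zeros at y ∈ {1, 4}
  x = 4: [0↦4, 1↦0, 2↦1, 3↦4, 4↦1]  zeros at y ∈ {1}
Collecting zeros: affine points = {(0, 2), (1, 3), (2, 2), (3, 1), (3, 4), (4, 1)}.
Total count |C(F_5)_aff| = 6.


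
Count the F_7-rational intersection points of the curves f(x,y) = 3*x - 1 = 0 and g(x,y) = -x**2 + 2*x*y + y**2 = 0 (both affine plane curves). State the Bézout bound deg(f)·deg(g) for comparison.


Common zeros: {(5, 1), (5, 3)}; count = 2; Bézout bound = 2.

deg(f) = 1, deg(g) = 2, so Bézout bound = 2.
Scan x ∈ F_7. For each x, list the y ∈ F_7 with f(x, y) ≡ 0 and those with g(x, y) ≡ 0 (mod 7); the common zeros in that column are the intersection.
  x = 0: f ≡ 0 at y ∈ ∅; g ≡ 0 at y ∈ {0}; common: ∅.
  x = 1: f ≡ 0 at y ∈ ∅; g ≡ 0 at y ∈ {2, 3}; common: ∅.
  x = 2: f ≡ 0 at y ∈ ∅; g ≡ 0 at y ∈ {4, 6}; common: ∅.
  x = 3: f ≡ 0 at y ∈ ∅; g ≡ 0 at y ∈ {2, 6}; common: ∅.
  x = 4: f ≡ 0 at y ∈ ∅; g ≡ 0 at y ∈ {1, 5}; common: ∅.
  x = 5: f ≡ 0 at y ∈ {0, 1, 2, 3, 4, 5, 6}; g ≡ 0 at y ∈ {1, 3}; common: {1, 3}.
  x = 6: f ≡ 0 at y ∈ ∅; g ≡ 0 at y ∈ {4, 5}; common: ∅.
Collecting: common zeros = {(5, 1), (5, 3)}, so the count is 2.
Comparison with the Bézout bound: 2 ≤ 2 = deg(f)·deg(g), as expected for curves with no common component (the bound is attained).


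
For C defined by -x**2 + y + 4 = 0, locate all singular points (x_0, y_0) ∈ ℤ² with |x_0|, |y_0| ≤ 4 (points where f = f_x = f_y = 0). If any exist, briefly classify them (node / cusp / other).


No singular points in the scanned grid; C is smooth there.

Compute partial derivatives:
  f_x = -2*x.
  f_y = 1.
f_y = 1 is a nonzero constant, so f_y never vanishes: no point (x, y) can satisfy f = f_x = f_y = 0. In particular no (x, y) ∈ {−4, ..., 4}² is singular; the curve is smooth.


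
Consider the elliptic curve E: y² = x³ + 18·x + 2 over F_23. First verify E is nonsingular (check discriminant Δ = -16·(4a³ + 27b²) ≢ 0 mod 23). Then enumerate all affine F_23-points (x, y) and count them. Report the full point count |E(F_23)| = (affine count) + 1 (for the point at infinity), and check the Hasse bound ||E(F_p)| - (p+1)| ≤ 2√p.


Affine points = {(0, 5), (0, 18), (2, 0), (4, 0), (6, 2), (6, 21), (10, 3), (10, 20), (11, 6), (11, 17), (13, 8), (13, 15), (14, 10), (14, 13), (15, 6), (15, 17), (16, 4), (16, 19), (17, 0), (19, 2), (19, 21), (20, 6), (20, 17), (21, 2), (21, 21), (22, 11), (22, 12)}; affine count = 27; |E(F_23)| = 28.

Discriminant check: Δ ∝ 4a³ + 27b² = 4·18³ + 27·2² = 4·5832 + 27·4 ≡ 22 (mod 23). Nonzero ⇒ E is nonsingular.
For each x ∈ F_23, compute rhs = x³ + 18·x + 2 mod 23, then count y ∈ F_23 with y² ≡ rhs.
  x = 0: rhs = 2, matching y values: 5, 18 (2 points).
  x = 1: rhs = 21, matching y values: none (0 points).
  x = 2: rhs = 0, matching y values: 0 (1 points).
  x = 3: rhs = 14, matching y values: none (0 points).
  x = 4: rhs = 0, matching y values: 0 (1 points).
  x = 5: rhs = 10, matching y values: none (0 points).
  x = 6: rhs = 4, matching y values: 2, 21 (2 points).
  x = 7: rhs = 11, matching y values: none (0 points).
  x = 8: rhs = 14, matching y values: none (0 points).
  x = 9: rhs = 19, matching y values: none (0 points).
  x = 10: rhs = 9, matching y values: 3, 20 (2 points).
  x = 11: rhs = 13, matching y values: 6, 17 (2 points).
  x = 12: rhs = 14, matching y values: none (0 points).
  x = 13: rhs = 18, matching y values: 8, 15 (2 points).
  x = 14: rhs = 8, matching y values: 10, 13 (2 points).
  x = 15: rhs = 13, matching y values: 6, 17 (2 points).
  x = 16: rhs = 16, matching y values: 4, 19 (2 points).
  x = 17: rhs = 0, matching y values: 0 (1 points).
  x = 18: rhs = 17, matching y values: none (0 points).
  x = 19: rhs = 4, matching y values: 2, 21 (2 points).
  x = 20: rhs = 13, matching y values: 6, 17 (2 points).
  x = 21: rhs = 4, matching y values: 2, 21 (2 points).
  x = 22: rhs = 6, matching y values: 11, 12 (2 points).
Total affine count: 27.
Full point count |E(F_23)| = 27 + 1 = 28.
Hasse bound: |28 − (23+1)| = |4| = 4 ≤ 2√23 ≈ 9.5917 ✓.


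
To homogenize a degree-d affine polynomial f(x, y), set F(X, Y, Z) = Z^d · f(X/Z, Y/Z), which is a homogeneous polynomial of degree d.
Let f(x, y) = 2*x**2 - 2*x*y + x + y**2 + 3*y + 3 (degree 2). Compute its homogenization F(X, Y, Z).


F(X, Y, Z) = 2*X**2 - 2*X*Y + X*Z + Y**2 + 3*Y*Z + 3*Z**2

deg(f) = 2.
Substitute x = X/Z, y = Y/Z into f, then multiply by Z^2.
  monomial 2·x^2·y^0 ↦ 2·X^2·Y^0·Z^0.
  monomial -2·x^1·y^1 ↦ -2·X^1·Y^1·Z^0.
  monomial 1·x^1·y^0 ↦ 1·X^1·Y^0·Z^1.
  monomial 1·x^0·y^2 ↦ 1·X^0·Y^2·Z^0.
  monomial 3·x^0·y^1 ↦ 3·X^0·Y^1·Z^1.
  monomial 3·x^0·y^0 ↦ 3·X^0·Y^0·Z^2.
Collecting: F(X, Y, Z) = 2*X**2 - 2*X*Y + X*Z + Y**2 + 3*Y*Z + 3*Z**2.


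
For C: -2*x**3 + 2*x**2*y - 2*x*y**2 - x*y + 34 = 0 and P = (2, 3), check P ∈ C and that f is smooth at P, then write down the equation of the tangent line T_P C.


Tangent line at P: -21*x - 18*y + 96 = 0.

Step 1: f(2, 3) = 0, so P lies on C.
Step 2: partial derivatives
  f_x(x, y) = -6*x**2 + 4*x*y - 2*y**2 - y, f_y(x, y) = 2*x**2 - 4*x*y - x.
  f_x(P) = -21, f_y(P) = -18 (gradient nonzero, so P is smooth).
Step 3: tangent line at P: -21·(x − 2) + -18·(y − 3) = 0.
Expanding: -21*x - 18*y + 96 = 0.


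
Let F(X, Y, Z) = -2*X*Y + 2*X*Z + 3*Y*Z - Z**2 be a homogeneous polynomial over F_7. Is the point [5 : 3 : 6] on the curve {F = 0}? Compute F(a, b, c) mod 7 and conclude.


F(5,3,6) ≡ 6 (mod 7); P is NOT on the curve.

Evaluate F(5, 3, 6) term-by-term (mod 7).
  -2*X*Y ↦ -2·5·3·1 = -30
  2*X*Z ↦ 2·5·1·6 = 60
  3*Y*Z ↦ 3·1·3·6 = 54
  -Z**2 ↦ -1·1·1·36 = -36
Sum: F(5, 3, 6) = (-30) + (60) + (54) + (-36) = 48.
Reducing mod 7: 48 ≡ 6 (mod 7).
Since F(a, b, c) ≡ 6 ≠ 0 (mod 7), P does NOT lie on the curve.


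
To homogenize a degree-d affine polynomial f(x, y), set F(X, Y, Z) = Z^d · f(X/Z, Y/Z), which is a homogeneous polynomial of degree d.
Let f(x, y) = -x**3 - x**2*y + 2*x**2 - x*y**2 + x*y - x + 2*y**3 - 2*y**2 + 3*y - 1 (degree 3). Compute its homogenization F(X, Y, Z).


F(X, Y, Z) = -X**3 - X**2*Y + 2*X**2*Z - X*Y**2 + X*Y*Z - X*Z**2 + 2*Y**3 - 2*Y**2*Z + 3*Y*Z**2 - Z**3

deg(f) = 3.
Substitute x = X/Z, y = Y/Z into f, then multiply by Z^3.
  monomial -1·x^3·y^0 ↦ -1·X^3·Y^0·Z^0.
  monomial -1·x^2·y^1 ↦ -1·X^2·Y^1·Z^0.
  monomial 2·x^2·y^0 ↦ 2·X^2·Y^0·Z^1.
  monomial -1·x^1·y^2 ↦ -1·X^1·Y^2·Z^0.
  monomial 1·x^1·y^1 ↦ 1·X^1·Y^1·Z^1.
  monomial -1·x^1·y^0 ↦ -1·X^1·Y^0·Z^2.
  monomial 2·x^0·y^3 ↦ 2·X^0·Y^3·Z^0.
  monomial -2·x^0·y^2 ↦ -2·X^0·Y^2·Z^1.
  monomial 3·x^0·y^1 ↦ 3·X^0·Y^1·Z^2.
  monomial -1·x^0·y^0 ↦ -1·X^0·Y^0·Z^3.
Collecting: F(X, Y, Z) = -X**3 - X**2*Y + 2*X**2*Z - X*Y**2 + X*Y*Z - X*Z**2 + 2*Y**3 - 2*Y**2*Z + 3*Y*Z**2 - Z**3.


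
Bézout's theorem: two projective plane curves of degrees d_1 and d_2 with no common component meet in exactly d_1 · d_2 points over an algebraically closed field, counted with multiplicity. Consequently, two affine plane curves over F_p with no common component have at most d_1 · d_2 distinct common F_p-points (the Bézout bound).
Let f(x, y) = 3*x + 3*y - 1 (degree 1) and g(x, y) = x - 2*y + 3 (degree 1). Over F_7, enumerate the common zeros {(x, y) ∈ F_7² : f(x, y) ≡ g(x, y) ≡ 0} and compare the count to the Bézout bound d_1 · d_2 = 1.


Common zeros: {(0, 5)}; count = 1; Bézout bound = 1.

deg(f) = 1, deg(g) = 1, so Bézout bound = 1.
Scan x ∈ F_7. For each x, list the y ∈ F_7 with f(x, y) ≡ 0 and those with g(x, y) ≡ 0 (mod 7); the common zeros in that column are the intersection.
  x = 0: f ≡ 0 at y ∈ {5}; g ≡ 0 at y ∈ {5}; common: {5}.
  x = 1: f ≡ 0 at y ∈ {4}; g ≡ 0 at y ∈ {2}; common: ∅.
  x = 2: f ≡ 0 at y ∈ {3}; g ≡ 0 at y ∈ {6}; common: ∅.
  x = 3: f ≡ 0 at y ∈ {2}; g ≡ 0 at y ∈ {3}; common: ∅.
  x = 4: f ≡ 0 at y ∈ {1}; g ≡ 0 at y ∈ {0}; common: ∅.
  x = 5: f ≡ 0 at y ∈ {0}; g ≡ 0 at y ∈ {4}; common: ∅.
  x = 6: f ≡ 0 at y ∈ {6}; g ≡ 0 at y ∈ {1}; common: ∅.
Collecting: common zeros = {(0, 5)}, so the count is 1.
Comparison with the Bézout bound: 1 ≤ 1 = deg(f)·deg(g), as expected for curves with no common component (the bound is attained).


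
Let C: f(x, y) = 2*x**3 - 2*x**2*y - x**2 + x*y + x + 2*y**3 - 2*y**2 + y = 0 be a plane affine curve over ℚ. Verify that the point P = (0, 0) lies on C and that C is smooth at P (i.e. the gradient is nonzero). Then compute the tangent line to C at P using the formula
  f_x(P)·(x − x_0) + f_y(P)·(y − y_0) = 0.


Tangent line at P: x + y = 0.

Step 1: f(0, 0) = 0, so P lies on C.
Step 2: partial derivatives
  f_x(x, y) = 6*x**2 - 4*x*y - 2*x + y + 1, f_y(x, y) = -2*x**2 + x + 6*y**2 - 4*y + 1.
  f_x(P) = 1, f_y(P) = 1 (gradient nonzero, so P is smooth).
Step 3: tangent line at P: 1·(x − 0) + 1·(y − 0) = 0.
Expanding: x + y = 0.


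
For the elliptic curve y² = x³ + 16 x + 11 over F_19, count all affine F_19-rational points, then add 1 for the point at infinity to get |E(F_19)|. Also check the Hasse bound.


Affine points = {(0, 7), (0, 12), (1, 3), (1, 16), (4, 5), (4, 14), (5, 8), (5, 11), (6, 0), (8, 9), (8, 10), (11, 6), (11, 13), (15, 4), (15, 15), (17, 3), (17, 16)}; affine count = 17; |E(F_19)| = 18.

Discriminant check: Δ ∝ 4a³ + 27b² = 4·16³ + 27·11² = 4·4096 + 27·121 ≡ 5 (mod 19). Nonzero ⇒ E is nonsingular.
For each x ∈ F_19, compute rhs = x³ + 16·x + 11 mod 19, then count y ∈ F_19 with y² ≡ rhs.
  x = 0: rhs = 11, matching y values: 7, 12 (2 points).
  x = 1: rhs = 9, matching y values: 3, 16 (2 points).
  x = 2: rhs = 13, matching y values: none (0 points).
  x = 3: rhs = 10, matching y values: none (0 points).
  x = 4: rhs = 6, matching y values: 5, 14 (2 points).
  x = 5: rhs = 7, matching y values: 8, 11 (2 points).
  x = 6: rhs = 0, matching y values: 0 (1 points).
  x = 7: rhs = 10, matching y values: none (0 points).
  x = 8: rhs = 5, matching y values: 9, 10 (2 points).
  x = 9: rhs = 10, matching y values: none (0 points).
  x = 10: rhs = 12, matching y values: none (0 points).
  x = 11: rhs = 17, matching y values: 6, 13 (2 points).
  x = 12: rhs = 12, matching y values: none (0 points).
  x = 13: rhs = 3, matching y values: none (0 points).
  x = 14: rhs = 15, matching y values: none (0 points).
  x = 15: rhs = 16, matching y values: 4, 15 (2 points).
  x = 16: rhs = 12, matching y values: none (0 points).
  x = 17: rhs = 9, matching y values: 3, 16 (2 points).
  x = 18: rhs = 13, matching y values: none (0 points).
Total affine count: 17.
Full point count |E(F_19)| = 17 + 1 = 18.
Hasse bound: |18 − (19+1)| = |-2| = 2 ≤ 2√19 ≈ 8.7178 ✓.


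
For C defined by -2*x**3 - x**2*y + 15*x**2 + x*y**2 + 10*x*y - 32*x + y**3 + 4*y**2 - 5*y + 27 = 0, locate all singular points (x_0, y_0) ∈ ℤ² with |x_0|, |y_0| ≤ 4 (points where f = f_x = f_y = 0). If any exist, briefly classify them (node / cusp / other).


Singular points: {(3, -2)}; classification: node.

Compute partial derivatives:
  f_x = -6*x**2 - 2*x*y + 30*x + y**2 + 10*y - 32.
  f_y = -x**2 + 2*x*y + 10*x + 3*y**2 + 8*y - 5.
Scan x_0 ∈ {−4, ..., 4}. For each x_0, f_y(x_0, y) is a polynomial in y; find its integer roots y ∈ {−4, ..., 4}, then test f_x and f at those candidates.
  x = -4: f_y(-4, y) = 3*y**2 - 61; no integer root y with |y| ≤ 4.
  x = -3: f_y(-3, y) = 3*y**2 + 2*y - 44; no integer root y with |y| ≤ 4.
  x = -2: f_y(-2, y) = 3*y**2 + 4*y - 29; no integer root y with |y| ≤ 4.
  x = -1: f_y(-1, y) = 3*y**2 + 6*y - 16; no integer root y with |y| ≤ 4.
  x = 0: f_y(0, y) = 3*y**2 + 8*y - 5; no integer root y with |y| ≤ 4.
  x = 1: f_y(1, y) = 3*y**2 + 10*y + 4; no integer root y with |y| ≤ 4.
  x = 2: f_y(2, y) = 3*y**2 + 12*y + 11; no integer root y with |y| ≤ 4.
  x = 3: f_y(3, y) = 3*y**2 + 14*y + 16; vanishes at y ∈ {-2}. (3, -2): f_x = 0, f = 0 — SINGULAR.
  x = 4: f_y(4, y) = 3*y**2 + 16*y + 19; no integer root y with |y| ≤ 4.
Only singular point on the grid: (3, -2).
Classify: substitute x = 3 + u, y = -2 + v and expand: f = -2*u**3 - u**2*v - u**2 + u*v**2 + v**3 + v**2.
No constant or linear terms (consistent with a singular point). Quadratic part: -u**2 + v**2. Cubic part: -2*u**3 - u**2*v + u*v**2 + v**3.
The quadratic part v**2 - u**2 = (v − u)(v + u) splits into two distinct linear factors, so there are two distinct tangent lines y − -2 = ±(x − 3) — this is a node (ordinary double point).
Classification: node.


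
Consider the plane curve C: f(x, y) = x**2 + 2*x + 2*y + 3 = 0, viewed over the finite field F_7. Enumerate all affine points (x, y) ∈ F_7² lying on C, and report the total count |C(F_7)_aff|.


Affine F_7-points: {(0, 2), (1, 4), (2, 5), (3, 5), (4, 4), (5, 2), (6, 6)}; count = 7.

For each of the 49 pairs (x, y) ∈ F_7², evaluate f(x, y) mod 7. Record the zeros.
  x = 0: [0↦3, 1↦5, 2↦0, 3↦2, 4↦4, 5↦6, 6↦1]  zeros at y ∈ {2}
  x = 1: [0↦6, 1↦1, 2↦3, 3↦5, 4↦0, 5↦2, 6↦4]  zeros at y ∈ {4}
  x = 2: [0↦4, 1↦6, 2↦1, 3↦3, 4↦5, 5↦0, 6↦2]  zeros at y ∈ {5}
  x = 3: [0↦4, 1↦6, 2↦1, 3↦3, 4↦5, 5↦0, 6↦2]  zeros at y ∈ {5}
  x = 4: [0↦6, 1↦1, 2↦3, 3↦5, 4↦0, 5↦2, 6↦4]  zeros at y ∈ {4}
  x = 5: [0↦3, 1↦5, 2↦0, 3↦2, 4↦4, 5↦6, 6↦1]  zeros at y ∈ {2}
  x = 6: [0↦2, 1↦4, 2↦6, 3↦1, 4↦3, 5↦5, 6↦0]  zeros at y ∈ {6}
Collecting zeros: affine points = {(0, 2), (1, 4), (2, 5), (3, 5), (4, 4), (5, 2), (6, 6)}.
Total count |C(F_7)_aff| = 7.


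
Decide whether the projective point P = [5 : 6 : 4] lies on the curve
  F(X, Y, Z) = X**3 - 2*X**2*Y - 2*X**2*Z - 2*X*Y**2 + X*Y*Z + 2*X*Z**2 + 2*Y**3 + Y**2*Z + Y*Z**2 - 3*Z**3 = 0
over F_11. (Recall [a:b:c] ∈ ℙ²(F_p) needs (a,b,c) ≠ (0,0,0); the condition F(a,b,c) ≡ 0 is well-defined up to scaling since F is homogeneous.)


F(5,6,4) ≡ 3 (mod 11); P is NOT on the curve.

Evaluate F(5, 6, 4) term-by-term (mod 11).
  X**3 ↦ 1·125·1·1 = 125
  -2*X**2*Y ↦ -2·25·6·1 = -300
  -2*X**2*Z ↦ -2·25·1·4 = -200
  -2*X*Y**2 ↦ -2·5·36·1 = -360
  X*Y*Z ↦ 1·5·6·4 = 120
  2*X*Z**2 ↦ 2·5·1·16 = 160
  2*Y**3 ↦ 2·1·216·1 = 432
  Y**2*Z ↦ 1·1·36·4 = 144
  Y*Z**2 ↦ 1·1·6·16 = 96
  -3*Z**3 ↦ -3·1·1·64 = -192
Sum: F(5, 6, 4) = (125) + (-300) + (-200) + (-360) + (120) + (160) + (432) + (144) + (96) + (-192) = 25.
Reducing mod 11: 25 ≡ 3 (mod 11).
Since F(a, b, c) ≡ 3 ≠ 0 (mod 11), P does NOT lie on the curve.


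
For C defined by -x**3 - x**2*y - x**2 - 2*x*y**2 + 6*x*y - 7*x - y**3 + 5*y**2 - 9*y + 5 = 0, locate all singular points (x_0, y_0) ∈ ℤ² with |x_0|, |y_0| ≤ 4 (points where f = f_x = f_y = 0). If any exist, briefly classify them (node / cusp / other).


Singular points: {(-1, 2)}; classification: cusp.

Compute partial derivatives:
  f_x = -3*x**2 - 2*x*y - 2*x - 2*y**2 + 6*y - 7.
  f_y = -x**2 - 4*x*y + 6*x - 3*y**2 + 10*y - 9.
Scan x_0 ∈ {−4, ..., 4}. For each x_0, f_y(x_0, y) is a polynomial in y; find its integer roots y ∈ {−4, ..., 4}, then test f_x and f at those candidates.
  x = -4: f_y(-4, y) = -3*y**2 + 26*y - 49; no integer root y with |y| ≤ 4.
  x = -3: f_y(-3, y) = -3*y**2 + 22*y - 36; no integer root y with |y| ≤ 4.
  x = -2: f_y(-2, y) = -3*y**2 + 18*y - 25; no integer root y with |y| ≤ 4.
  x = -1: f_y(-1, y) = -3*y**2 + 14*y - 16; vanishes at y ∈ {2}. (-1, 2): f_x = 0, f = 0 — SINGULAR.
  x = 0: f_y(0, y) = -3*y**2 + 10*y - 9; no integer root y with |y| ≤ 4.
  x = 1: f_y(1, y) = -3*y**2 + 6*y - 4; no integer root y with |y| ≤ 4.
  x = 2: f_y(2, y) = -3*y**2 + 2*y - 1; no integer root y with |y| ≤ 4.
  x = 3: f_y(3, y) = -3*y**2 - 2*y; vanishes at y ∈ {0}. (3, 0): f_x = -40 ≠ 0.
  x = 4: f_y(4, y) = -3*y**2 - 6*y - 1; no integer root y with |y| ≤ 4.
Only singular point on the grid: (-1, 2).
Classify: substitute x = -1 + u, y = 2 + v and expand: f = -u**3 - u**2*v - 2*u*v**2 - v**3 + v**2.
No constant or linear terms (consistent with a singular point). Quadratic part: v**2. Cubic part: -u**3 - u**2*v - 2*u*v**2 - v**3.
The quadratic part v**2 is a perfect square, so there is a single (double) tangent line v = 0, i.e. y = 2. Restricting the cubic part to that line (v = 0) leaves -u**3 ≠ 0, so f is not divisible by v and the branch is v² ≈ u**3 to lowest order — this is a cusp.
Classification: cusp.


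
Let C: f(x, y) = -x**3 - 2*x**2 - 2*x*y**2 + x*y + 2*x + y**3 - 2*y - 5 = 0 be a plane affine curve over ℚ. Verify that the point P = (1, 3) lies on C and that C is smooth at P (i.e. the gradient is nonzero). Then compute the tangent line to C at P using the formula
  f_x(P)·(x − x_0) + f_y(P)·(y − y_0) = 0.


Tangent line at P: -20*x + 14*y - 22 = 0.

Step 1: f(1, 3) = 0, so P lies on C.
Step 2: partial derivatives
  f_x(x, y) = -3*x**2 - 4*x - 2*y**2 + y + 2, f_y(x, y) = -4*x*y + x + 3*y**2 - 2.
  f_x(P) = -20, f_y(P) = 14 (gradient nonzero, so P is smooth).
Step 3: tangent line at P: -20·(x − 1) + 14·(y − 3) = 0.
Expanding: -20*x + 14*y - 22 = 0.
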